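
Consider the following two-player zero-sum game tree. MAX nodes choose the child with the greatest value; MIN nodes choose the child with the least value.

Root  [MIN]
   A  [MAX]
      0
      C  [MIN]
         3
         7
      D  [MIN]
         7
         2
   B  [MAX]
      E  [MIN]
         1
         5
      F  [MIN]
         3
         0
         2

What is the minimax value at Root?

C (MIN): min(3, 7) = 3
D (MIN): min(7, 2) = 2
A (MAX): max(0, 3, 2) = 3
E (MIN): min(1, 5) = 1
F (MIN): min(3, 0, 2) = 0
B (MAX): max(1, 0) = 1
Root (MIN): min(3, 1) = 1

1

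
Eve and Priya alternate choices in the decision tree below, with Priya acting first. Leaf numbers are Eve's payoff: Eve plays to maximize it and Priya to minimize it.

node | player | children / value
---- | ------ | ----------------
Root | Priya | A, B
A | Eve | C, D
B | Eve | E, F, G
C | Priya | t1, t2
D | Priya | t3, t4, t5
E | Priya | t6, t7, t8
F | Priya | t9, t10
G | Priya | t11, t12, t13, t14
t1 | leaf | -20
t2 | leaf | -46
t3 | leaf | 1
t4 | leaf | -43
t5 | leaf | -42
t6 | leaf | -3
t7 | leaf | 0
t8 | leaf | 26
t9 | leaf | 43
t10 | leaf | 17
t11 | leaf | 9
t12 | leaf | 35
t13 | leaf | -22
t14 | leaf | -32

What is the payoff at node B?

17

E (Priya): min(-3, 0, 26) = -3
F (Priya): min(43, 17) = 17
G (Priya): min(9, 35, -22, -32) = -32
B (Eve): max(-3, 17, -32) = 17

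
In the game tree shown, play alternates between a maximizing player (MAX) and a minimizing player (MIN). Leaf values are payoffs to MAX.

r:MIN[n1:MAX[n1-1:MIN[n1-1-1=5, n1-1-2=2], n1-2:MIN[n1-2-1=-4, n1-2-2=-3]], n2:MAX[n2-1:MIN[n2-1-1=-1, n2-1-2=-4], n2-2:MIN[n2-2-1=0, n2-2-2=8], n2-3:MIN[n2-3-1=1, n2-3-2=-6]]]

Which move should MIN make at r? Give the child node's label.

n1-1 (MIN): min(5, 2) = 2
n1-2 (MIN): min(-4, -3) = -4
n1 (MAX): max(2, -4) = 2
n2-1 (MIN): min(-1, -4) = -4
n2-2 (MIN): min(0, 8) = 0
n2-3 (MIN): min(1, -6) = -6
n2 (MAX): max(-4, 0, -6) = 0
r (MIN): min(2, 0) = 0
MIN at r wants the lowest of {n1=2, n2=0}, so chooses n2.

n2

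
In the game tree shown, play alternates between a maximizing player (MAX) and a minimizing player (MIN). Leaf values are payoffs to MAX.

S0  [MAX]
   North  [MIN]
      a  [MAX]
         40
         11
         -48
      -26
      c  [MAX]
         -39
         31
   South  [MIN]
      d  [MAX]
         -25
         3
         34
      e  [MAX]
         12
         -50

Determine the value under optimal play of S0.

12

a (MAX): max(40, 11, -48) = 40
c (MAX): max(-39, 31) = 31
North (MIN): min(40, -26, 31) = -26
d (MAX): max(-25, 3, 34) = 34
e (MAX): max(12, -50) = 12
South (MIN): min(34, 12) = 12
S0 (MAX): max(-26, 12) = 12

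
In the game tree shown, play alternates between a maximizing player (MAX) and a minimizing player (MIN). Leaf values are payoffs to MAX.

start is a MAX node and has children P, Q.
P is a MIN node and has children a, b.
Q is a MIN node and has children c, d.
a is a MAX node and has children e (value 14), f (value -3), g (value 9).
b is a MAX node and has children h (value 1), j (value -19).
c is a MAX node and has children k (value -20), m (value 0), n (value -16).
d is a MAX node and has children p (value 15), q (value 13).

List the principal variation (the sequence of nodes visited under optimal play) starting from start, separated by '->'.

a (MAX): max(14, -3, 9) = 14
b (MAX): max(1, -19) = 1
P (MIN): min(14, 1) = 1
c (MAX): max(-20, 0, -16) = 0
d (MAX): max(15, 13) = 15
Q (MIN): min(0, 15) = 0
start (MAX): max(1, 0) = 1
At start, MAX picks P (highest: 1).
At P, MIN picks b (lowest: 1).
At b, MAX picks h (highest: 1).
Terminal value 1.

start -> P -> b -> h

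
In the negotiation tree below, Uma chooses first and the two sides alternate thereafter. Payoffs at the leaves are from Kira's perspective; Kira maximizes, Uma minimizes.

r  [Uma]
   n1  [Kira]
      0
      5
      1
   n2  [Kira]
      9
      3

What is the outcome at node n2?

n2 (Kira): max(9, 3) = 9

9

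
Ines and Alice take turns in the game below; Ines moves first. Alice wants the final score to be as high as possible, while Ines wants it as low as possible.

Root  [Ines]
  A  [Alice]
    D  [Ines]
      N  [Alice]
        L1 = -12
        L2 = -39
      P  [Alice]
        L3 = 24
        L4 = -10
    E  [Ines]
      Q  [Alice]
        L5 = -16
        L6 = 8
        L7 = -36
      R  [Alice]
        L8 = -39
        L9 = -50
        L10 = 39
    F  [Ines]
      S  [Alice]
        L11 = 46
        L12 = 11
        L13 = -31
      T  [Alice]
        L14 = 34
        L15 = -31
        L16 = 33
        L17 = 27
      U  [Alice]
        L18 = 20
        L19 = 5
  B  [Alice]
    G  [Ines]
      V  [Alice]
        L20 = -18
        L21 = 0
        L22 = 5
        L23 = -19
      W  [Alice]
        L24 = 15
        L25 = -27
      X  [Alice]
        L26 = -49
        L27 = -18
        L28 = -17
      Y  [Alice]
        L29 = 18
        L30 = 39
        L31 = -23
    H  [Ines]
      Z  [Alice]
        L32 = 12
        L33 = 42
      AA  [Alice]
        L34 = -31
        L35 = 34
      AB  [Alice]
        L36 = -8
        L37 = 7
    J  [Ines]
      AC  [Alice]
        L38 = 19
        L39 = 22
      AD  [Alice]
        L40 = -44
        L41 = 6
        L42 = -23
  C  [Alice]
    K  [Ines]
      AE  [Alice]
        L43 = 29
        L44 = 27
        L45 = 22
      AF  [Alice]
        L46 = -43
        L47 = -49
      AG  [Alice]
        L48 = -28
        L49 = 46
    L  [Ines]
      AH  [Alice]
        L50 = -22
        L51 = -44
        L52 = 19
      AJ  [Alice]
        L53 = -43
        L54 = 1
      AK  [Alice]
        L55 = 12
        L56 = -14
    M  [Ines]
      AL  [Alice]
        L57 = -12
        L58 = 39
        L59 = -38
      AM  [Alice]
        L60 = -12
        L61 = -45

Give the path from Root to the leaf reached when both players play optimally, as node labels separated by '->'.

N (Alice): max(-12, -39) = -12
P (Alice): max(24, -10) = 24
D (Ines): min(-12, 24) = -12
Q (Alice): max(-16, 8, -36) = 8
R (Alice): max(-39, -50, 39) = 39
E (Ines): min(8, 39) = 8
S (Alice): max(46, 11, -31) = 46
T (Alice): max(34, -31, 33, 27) = 34
U (Alice): max(20, 5) = 20
F (Ines): min(46, 34, 20) = 20
A (Alice): max(-12, 8, 20) = 20
V (Alice): max(-18, 0, 5, -19) = 5
W (Alice): max(15, -27) = 15
X (Alice): max(-49, -18, -17) = -17
Y (Alice): max(18, 39, -23) = 39
G (Ines): min(5, 15, -17, 39) = -17
Z (Alice): max(12, 42) = 42
AA (Alice): max(-31, 34) = 34
AB (Alice): max(-8, 7) = 7
H (Ines): min(42, 34, 7) = 7
AC (Alice): max(19, 22) = 22
AD (Alice): max(-44, 6, -23) = 6
J (Ines): min(22, 6) = 6
B (Alice): max(-17, 7, 6) = 7
AE (Alice): max(29, 27, 22) = 29
AF (Alice): max(-43, -49) = -43
AG (Alice): max(-28, 46) = 46
K (Ines): min(29, -43, 46) = -43
AH (Alice): max(-22, -44, 19) = 19
AJ (Alice): max(-43, 1) = 1
AK (Alice): max(12, -14) = 12
L (Ines): min(19, 1, 12) = 1
AL (Alice): max(-12, 39, -38) = 39
AM (Alice): max(-12, -45) = -12
M (Ines): min(39, -12) = -12
C (Alice): max(-43, 1, -12) = 1
Root (Ines): min(20, 7, 1) = 1
At Root, Ines picks C (lowest: 1).
At C, Alice picks L (highest: 1).
At L, Ines picks AJ (lowest: 1).
At AJ, Alice picks L54 (highest: 1).
Terminal value 1.

Root -> C -> L -> AJ -> L54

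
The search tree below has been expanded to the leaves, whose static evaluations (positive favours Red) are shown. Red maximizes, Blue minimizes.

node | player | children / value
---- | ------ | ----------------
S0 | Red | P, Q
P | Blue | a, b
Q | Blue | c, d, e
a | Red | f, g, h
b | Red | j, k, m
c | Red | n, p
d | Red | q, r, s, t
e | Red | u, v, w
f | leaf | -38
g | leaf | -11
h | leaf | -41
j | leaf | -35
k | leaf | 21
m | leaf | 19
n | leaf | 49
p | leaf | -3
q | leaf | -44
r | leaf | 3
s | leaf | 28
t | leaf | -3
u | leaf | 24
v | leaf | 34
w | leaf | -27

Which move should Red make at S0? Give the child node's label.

Q

a (Red): max(-38, -11, -41) = -11
b (Red): max(-35, 21, 19) = 21
P (Blue): min(-11, 21) = -11
c (Red): max(49, -3) = 49
d (Red): max(-44, 3, 28, -3) = 28
e (Red): max(24, 34, -27) = 34
Q (Blue): min(49, 28, 34) = 28
S0 (Red): max(-11, 28) = 28
Red at S0 wants the highest of {P=-11, Q=28}, so chooses Q.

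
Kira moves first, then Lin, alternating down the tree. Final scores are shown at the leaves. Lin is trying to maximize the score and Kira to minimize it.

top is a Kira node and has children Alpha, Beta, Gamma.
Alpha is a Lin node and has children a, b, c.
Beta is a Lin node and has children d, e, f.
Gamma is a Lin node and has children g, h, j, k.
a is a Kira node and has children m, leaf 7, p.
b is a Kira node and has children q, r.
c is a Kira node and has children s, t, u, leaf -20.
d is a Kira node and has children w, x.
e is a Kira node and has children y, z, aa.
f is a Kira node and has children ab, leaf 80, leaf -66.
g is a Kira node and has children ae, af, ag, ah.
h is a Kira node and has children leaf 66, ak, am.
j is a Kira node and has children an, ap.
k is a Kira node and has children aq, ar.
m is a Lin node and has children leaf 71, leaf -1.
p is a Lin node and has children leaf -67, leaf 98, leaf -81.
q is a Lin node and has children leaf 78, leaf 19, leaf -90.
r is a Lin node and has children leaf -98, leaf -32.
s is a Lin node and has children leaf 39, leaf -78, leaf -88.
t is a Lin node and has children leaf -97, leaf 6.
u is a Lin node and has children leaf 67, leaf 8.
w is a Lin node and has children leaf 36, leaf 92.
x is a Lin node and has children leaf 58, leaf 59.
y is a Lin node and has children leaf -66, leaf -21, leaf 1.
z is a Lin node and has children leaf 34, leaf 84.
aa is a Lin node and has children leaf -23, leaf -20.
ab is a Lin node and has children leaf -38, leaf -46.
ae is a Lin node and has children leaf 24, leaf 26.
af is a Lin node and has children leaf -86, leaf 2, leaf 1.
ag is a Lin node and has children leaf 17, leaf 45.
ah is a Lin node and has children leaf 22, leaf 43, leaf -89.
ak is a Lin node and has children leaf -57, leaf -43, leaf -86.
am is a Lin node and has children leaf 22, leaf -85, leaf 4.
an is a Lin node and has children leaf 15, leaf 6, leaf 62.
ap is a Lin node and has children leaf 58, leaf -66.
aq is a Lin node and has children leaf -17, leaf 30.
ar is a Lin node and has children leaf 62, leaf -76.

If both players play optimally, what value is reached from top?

7

m (Lin): max(71, -1) = 71
p (Lin): max(-67, 98, -81) = 98
a (Kira): min(71, 7, 98) = 7
q (Lin): max(78, 19, -90) = 78
r (Lin): max(-98, -32) = -32
b (Kira): min(78, -32) = -32
s (Lin): max(39, -78, -88) = 39
t (Lin): max(-97, 6) = 6
u (Lin): max(67, 8) = 67
c (Kira): min(39, 6, 67, -20) = -20
Alpha (Lin): max(7, -32, -20) = 7
w (Lin): max(36, 92) = 92
x (Lin): max(58, 59) = 59
d (Kira): min(92, 59) = 59
y (Lin): max(-66, -21, 1) = 1
z (Lin): max(34, 84) = 84
aa (Lin): max(-23, -20) = -20
e (Kira): min(1, 84, -20) = -20
ab (Lin): max(-38, -46) = -38
f (Kira): min(-38, 80, -66) = -66
Beta (Lin): max(59, -20, -66) = 59
ae (Lin): max(24, 26) = 26
af (Lin): max(-86, 2, 1) = 2
ag (Lin): max(17, 45) = 45
ah (Lin): max(22, 43, -89) = 43
g (Kira): min(26, 2, 45, 43) = 2
ak (Lin): max(-57, -43, -86) = -43
am (Lin): max(22, -85, 4) = 22
h (Kira): min(66, -43, 22) = -43
an (Lin): max(15, 6, 62) = 62
ap (Lin): max(58, -66) = 58
j (Kira): min(62, 58) = 58
aq (Lin): max(-17, 30) = 30
ar (Lin): max(62, -76) = 62
k (Kira): min(30, 62) = 30
Gamma (Lin): max(2, -43, 58, 30) = 58
top (Kira): min(7, 59, 58) = 7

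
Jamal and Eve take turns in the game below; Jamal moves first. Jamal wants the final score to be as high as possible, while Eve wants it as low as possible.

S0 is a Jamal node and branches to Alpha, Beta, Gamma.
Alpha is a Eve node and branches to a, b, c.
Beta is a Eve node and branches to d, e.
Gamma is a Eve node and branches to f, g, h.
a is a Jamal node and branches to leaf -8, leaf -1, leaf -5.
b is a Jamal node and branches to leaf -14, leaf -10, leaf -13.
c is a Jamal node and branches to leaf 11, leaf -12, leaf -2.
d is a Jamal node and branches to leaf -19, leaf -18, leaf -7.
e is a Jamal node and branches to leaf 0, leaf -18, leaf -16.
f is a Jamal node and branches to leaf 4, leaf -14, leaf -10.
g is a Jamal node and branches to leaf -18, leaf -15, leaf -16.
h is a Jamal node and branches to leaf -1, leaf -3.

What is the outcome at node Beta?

-7

d (Jamal): max(-19, -18, -7) = -7
e (Jamal): max(0, -18, -16) = 0
Beta (Eve): min(-7, 0) = -7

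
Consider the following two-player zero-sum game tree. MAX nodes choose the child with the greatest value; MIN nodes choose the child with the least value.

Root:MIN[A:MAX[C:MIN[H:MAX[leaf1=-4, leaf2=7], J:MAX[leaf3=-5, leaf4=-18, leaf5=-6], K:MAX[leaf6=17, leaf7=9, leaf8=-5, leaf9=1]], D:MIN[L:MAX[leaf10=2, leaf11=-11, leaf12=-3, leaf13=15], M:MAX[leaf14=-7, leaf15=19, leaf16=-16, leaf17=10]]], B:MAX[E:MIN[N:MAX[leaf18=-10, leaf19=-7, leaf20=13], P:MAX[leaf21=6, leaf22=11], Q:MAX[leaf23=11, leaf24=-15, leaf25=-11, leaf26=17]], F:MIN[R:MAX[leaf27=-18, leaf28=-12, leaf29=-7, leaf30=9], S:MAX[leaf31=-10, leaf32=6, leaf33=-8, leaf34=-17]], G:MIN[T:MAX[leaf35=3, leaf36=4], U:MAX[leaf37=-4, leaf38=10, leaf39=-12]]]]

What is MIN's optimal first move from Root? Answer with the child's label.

H (MAX): max(-4, 7) = 7
J (MAX): max(-5, -18, -6) = -5
K (MAX): max(17, 9, -5, 1) = 17
C (MIN): min(7, -5, 17) = -5
L (MAX): max(2, -11, -3, 15) = 15
M (MAX): max(-7, 19, -16, 10) = 19
D (MIN): min(15, 19) = 15
A (MAX): max(-5, 15) = 15
N (MAX): max(-10, -7, 13) = 13
P (MAX): max(6, 11) = 11
Q (MAX): max(11, -15, -11, 17) = 17
E (MIN): min(13, 11, 17) = 11
R (MAX): max(-18, -12, -7, 9) = 9
S (MAX): max(-10, 6, -8, -17) = 6
F (MIN): min(9, 6) = 6
T (MAX): max(3, 4) = 4
U (MAX): max(-4, 10, -12) = 10
G (MIN): min(4, 10) = 4
B (MAX): max(11, 6, 4) = 11
Root (MIN): min(15, 11) = 11
MIN at Root wants the lowest of {A=15, B=11}, so chooses B.

B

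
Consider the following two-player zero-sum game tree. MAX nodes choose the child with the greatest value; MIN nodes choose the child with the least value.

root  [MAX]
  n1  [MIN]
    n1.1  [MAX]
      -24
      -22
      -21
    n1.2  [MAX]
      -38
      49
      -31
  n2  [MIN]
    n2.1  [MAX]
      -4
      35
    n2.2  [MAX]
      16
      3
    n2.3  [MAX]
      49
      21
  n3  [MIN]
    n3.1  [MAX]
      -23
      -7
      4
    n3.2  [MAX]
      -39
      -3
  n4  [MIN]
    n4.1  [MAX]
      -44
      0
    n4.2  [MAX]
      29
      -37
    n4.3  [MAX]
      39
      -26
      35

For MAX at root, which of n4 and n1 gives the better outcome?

n4

n4.1 (MAX): max(-44, 0) = 0
n4.2 (MAX): max(29, -37) = 29
n4.3 (MAX): max(39, -26, 35) = 39
n4 (MIN): min(0, 29, 39) = 0
n1.1 (MAX): max(-24, -22, -21) = -21
n1.2 (MAX): max(-38, 49, -31) = 49
n1 (MIN): min(-21, 49) = -21
MAX prefers the higher value; n4=0, n1=-21. n4 is better since 0 > -21.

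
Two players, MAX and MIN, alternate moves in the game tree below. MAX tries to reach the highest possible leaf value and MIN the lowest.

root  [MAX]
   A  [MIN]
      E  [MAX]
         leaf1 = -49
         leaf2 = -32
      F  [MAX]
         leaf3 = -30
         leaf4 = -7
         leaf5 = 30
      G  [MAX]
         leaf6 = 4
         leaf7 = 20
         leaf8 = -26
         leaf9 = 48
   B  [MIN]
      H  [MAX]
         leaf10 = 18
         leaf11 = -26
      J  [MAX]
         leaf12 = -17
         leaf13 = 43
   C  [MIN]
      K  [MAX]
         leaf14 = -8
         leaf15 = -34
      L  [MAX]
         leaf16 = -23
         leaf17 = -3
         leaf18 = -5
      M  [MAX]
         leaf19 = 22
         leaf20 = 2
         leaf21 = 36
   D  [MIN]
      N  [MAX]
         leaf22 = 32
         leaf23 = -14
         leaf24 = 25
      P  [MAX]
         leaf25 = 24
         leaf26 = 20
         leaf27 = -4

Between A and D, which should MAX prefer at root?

E (MAX): max(-49, -32) = -32
F (MAX): max(-30, -7, 30) = 30
G (MAX): max(4, 20, -26, 48) = 48
A (MIN): min(-32, 30, 48) = -32
N (MAX): max(32, -14, 25) = 32
P (MAX): max(24, 20, -4) = 24
D (MIN): min(32, 24) = 24
MAX prefers the higher value; A=-32, D=24. D is better since 24 > -32.

D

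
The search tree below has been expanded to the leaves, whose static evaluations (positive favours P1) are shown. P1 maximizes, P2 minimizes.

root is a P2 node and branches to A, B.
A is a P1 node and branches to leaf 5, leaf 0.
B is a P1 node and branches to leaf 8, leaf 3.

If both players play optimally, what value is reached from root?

A (P1): max(5, 0) = 5
B (P1): max(8, 3) = 8
root (P2): min(5, 8) = 5

5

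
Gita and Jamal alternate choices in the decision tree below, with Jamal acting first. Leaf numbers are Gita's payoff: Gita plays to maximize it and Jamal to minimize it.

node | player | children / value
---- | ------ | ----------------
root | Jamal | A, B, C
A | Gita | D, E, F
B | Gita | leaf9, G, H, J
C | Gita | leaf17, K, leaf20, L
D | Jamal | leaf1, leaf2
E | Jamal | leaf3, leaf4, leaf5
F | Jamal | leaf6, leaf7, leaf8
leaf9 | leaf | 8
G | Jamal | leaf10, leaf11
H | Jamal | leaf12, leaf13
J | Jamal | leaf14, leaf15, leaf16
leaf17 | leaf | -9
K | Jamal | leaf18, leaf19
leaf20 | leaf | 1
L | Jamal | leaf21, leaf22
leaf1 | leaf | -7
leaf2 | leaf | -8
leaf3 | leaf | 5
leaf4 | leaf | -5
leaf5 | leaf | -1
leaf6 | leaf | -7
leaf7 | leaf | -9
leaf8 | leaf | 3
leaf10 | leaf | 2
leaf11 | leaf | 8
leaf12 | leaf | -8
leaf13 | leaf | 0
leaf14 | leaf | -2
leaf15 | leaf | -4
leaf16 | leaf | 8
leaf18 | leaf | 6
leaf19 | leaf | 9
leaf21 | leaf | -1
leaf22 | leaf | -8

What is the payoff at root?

D (Jamal): min(-7, -8) = -8
E (Jamal): min(5, -5, -1) = -5
F (Jamal): min(-7, -9, 3) = -9
A (Gita): max(-8, -5, -9) = -5
G (Jamal): min(2, 8) = 2
H (Jamal): min(-8, 0) = -8
J (Jamal): min(-2, -4, 8) = -4
B (Gita): max(8, 2, -8, -4) = 8
K (Jamal): min(6, 9) = 6
L (Jamal): min(-1, -8) = -8
C (Gita): max(-9, 6, 1, -8) = 6
root (Jamal): min(-5, 8, 6) = -5

-5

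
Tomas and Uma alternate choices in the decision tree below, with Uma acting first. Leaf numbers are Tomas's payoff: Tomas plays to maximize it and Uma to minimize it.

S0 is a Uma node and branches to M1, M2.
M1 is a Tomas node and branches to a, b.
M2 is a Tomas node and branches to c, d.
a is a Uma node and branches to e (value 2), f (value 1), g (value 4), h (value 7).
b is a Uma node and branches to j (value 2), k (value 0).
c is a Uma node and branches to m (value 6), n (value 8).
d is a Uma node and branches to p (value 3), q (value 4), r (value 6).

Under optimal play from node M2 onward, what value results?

c (Uma): min(6, 8) = 6
d (Uma): min(3, 4, 6) = 3
M2 (Tomas): max(6, 3) = 6

6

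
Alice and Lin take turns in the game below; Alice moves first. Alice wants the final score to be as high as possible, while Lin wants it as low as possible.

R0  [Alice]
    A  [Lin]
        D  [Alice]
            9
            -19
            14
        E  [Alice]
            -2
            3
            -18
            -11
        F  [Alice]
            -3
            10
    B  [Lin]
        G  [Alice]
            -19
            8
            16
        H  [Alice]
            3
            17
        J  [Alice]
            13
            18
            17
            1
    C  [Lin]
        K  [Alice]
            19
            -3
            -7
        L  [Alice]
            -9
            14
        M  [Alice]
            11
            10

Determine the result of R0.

16

D (Alice): max(9, -19, 14) = 14
E (Alice): max(-2, 3, -18, -11) = 3
F (Alice): max(-3, 10) = 10
A (Lin): min(14, 3, 10) = 3
G (Alice): max(-19, 8, 16) = 16
H (Alice): max(3, 17) = 17
J (Alice): max(13, 18, 17, 1) = 18
B (Lin): min(16, 17, 18) = 16
K (Alice): max(19, -3, -7) = 19
L (Alice): max(-9, 14) = 14
M (Alice): max(11, 10) = 11
C (Lin): min(19, 14, 11) = 11
R0 (Alice): max(3, 16, 11) = 16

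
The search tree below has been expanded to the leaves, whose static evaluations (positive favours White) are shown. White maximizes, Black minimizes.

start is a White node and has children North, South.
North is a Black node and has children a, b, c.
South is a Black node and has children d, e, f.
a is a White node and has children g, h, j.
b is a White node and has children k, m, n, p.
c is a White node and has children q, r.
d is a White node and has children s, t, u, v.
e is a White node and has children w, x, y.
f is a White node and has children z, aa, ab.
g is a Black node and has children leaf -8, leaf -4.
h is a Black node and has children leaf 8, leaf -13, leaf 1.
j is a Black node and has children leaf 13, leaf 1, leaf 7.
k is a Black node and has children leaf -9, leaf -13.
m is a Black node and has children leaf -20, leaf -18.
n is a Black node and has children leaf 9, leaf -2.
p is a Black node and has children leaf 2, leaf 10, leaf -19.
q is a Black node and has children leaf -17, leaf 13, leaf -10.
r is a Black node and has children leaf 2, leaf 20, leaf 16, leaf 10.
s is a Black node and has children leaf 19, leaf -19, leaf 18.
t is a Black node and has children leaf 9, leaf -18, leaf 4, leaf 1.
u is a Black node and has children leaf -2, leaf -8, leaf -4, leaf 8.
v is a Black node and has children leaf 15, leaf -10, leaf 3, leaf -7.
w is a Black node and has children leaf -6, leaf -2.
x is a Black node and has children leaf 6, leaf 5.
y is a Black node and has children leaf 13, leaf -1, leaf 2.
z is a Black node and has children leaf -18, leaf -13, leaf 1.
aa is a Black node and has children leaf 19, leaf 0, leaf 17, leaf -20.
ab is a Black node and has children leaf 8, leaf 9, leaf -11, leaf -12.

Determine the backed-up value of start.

g (Black): min(-8, -4) = -8
h (Black): min(8, -13, 1) = -13
j (Black): min(13, 1, 7) = 1
a (White): max(-8, -13, 1) = 1
k (Black): min(-9, -13) = -13
m (Black): min(-20, -18) = -20
n (Black): min(9, -2) = -2
p (Black): min(2, 10, -19) = -19
b (White): max(-13, -20, -2, -19) = -2
q (Black): min(-17, 13, -10) = -17
r (Black): min(2, 20, 16, 10) = 2
c (White): max(-17, 2) = 2
North (Black): min(1, -2, 2) = -2
s (Black): min(19, -19, 18) = -19
t (Black): min(9, -18, 4, 1) = -18
u (Black): min(-2, -8, -4, 8) = -8
v (Black): min(15, -10, 3, -7) = -10
d (White): max(-19, -18, -8, -10) = -8
w (Black): min(-6, -2) = -6
x (Black): min(6, 5) = 5
y (Black): min(13, -1, 2) = -1
e (White): max(-6, 5, -1) = 5
z (Black): min(-18, -13, 1) = -18
aa (Black): min(19, 0, 17, -20) = -20
ab (Black): min(8, 9, -11, -12) = -12
f (White): max(-18, -20, -12) = -12
South (Black): min(-8, 5, -12) = -12
start (White): max(-2, -12) = -2

-2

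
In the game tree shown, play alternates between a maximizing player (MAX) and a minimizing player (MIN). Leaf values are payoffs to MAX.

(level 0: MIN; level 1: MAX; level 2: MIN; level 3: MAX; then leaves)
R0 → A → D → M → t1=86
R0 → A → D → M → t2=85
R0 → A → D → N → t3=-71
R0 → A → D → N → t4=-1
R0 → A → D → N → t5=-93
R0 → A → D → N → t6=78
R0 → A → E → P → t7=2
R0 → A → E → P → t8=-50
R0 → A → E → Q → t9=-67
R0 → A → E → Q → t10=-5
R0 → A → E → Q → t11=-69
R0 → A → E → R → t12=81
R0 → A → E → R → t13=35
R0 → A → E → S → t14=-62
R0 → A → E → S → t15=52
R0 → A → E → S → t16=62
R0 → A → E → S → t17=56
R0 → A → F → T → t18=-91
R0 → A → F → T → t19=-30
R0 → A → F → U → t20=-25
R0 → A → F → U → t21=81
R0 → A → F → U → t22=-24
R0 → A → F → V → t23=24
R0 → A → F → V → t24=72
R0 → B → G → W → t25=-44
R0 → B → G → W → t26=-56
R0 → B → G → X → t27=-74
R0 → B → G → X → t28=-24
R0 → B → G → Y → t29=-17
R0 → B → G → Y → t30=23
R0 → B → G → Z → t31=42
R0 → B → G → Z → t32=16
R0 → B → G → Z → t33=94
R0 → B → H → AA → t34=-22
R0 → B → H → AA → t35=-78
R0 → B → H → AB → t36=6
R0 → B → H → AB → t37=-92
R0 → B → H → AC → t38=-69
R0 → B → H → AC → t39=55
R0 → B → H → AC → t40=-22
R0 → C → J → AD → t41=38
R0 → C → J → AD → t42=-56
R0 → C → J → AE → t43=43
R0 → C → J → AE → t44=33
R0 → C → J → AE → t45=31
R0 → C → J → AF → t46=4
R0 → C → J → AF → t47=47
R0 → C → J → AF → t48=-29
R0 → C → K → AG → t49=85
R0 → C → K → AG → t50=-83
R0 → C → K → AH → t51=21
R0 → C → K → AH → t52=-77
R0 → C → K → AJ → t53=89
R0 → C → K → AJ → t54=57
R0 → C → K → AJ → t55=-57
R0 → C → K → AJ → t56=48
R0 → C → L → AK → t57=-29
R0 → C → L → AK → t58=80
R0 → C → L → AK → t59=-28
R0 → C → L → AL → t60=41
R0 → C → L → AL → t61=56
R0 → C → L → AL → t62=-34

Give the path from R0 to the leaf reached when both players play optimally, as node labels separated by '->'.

R0 -> B -> H -> AA -> t34

M (MAX): max(86, 85) = 86
N (MAX): max(-71, -1, -93, 78) = 78
D (MIN): min(86, 78) = 78
P (MAX): max(2, -50) = 2
Q (MAX): max(-67, -5, -69) = -5
R (MAX): max(81, 35) = 81
S (MAX): max(-62, 52, 62, 56) = 62
E (MIN): min(2, -5, 81, 62) = -5
T (MAX): max(-91, -30) = -30
U (MAX): max(-25, 81, -24) = 81
V (MAX): max(24, 72) = 72
F (MIN): min(-30, 81, 72) = -30
A (MAX): max(78, -5, -30) = 78
W (MAX): max(-44, -56) = -44
X (MAX): max(-74, -24) = -24
Y (MAX): max(-17, 23) = 23
Z (MAX): max(42, 16, 94) = 94
G (MIN): min(-44, -24, 23, 94) = -44
AA (MAX): max(-22, -78) = -22
AB (MAX): max(6, -92) = 6
AC (MAX): max(-69, 55, -22) = 55
H (MIN): min(-22, 6, 55) = -22
B (MAX): max(-44, -22) = -22
AD (MAX): max(38, -56) = 38
AE (MAX): max(43, 33, 31) = 43
AF (MAX): max(4, 47, -29) = 47
J (MIN): min(38, 43, 47) = 38
AG (MAX): max(85, -83) = 85
AH (MAX): max(21, -77) = 21
AJ (MAX): max(89, 57, -57, 48) = 89
K (MIN): min(85, 21, 89) = 21
AK (MAX): max(-29, 80, -28) = 80
AL (MAX): max(41, 56, -34) = 56
L (MIN): min(80, 56) = 56
C (MAX): max(38, 21, 56) = 56
R0 (MIN): min(78, -22, 56) = -22
At R0, MIN picks B (lowest: -22).
At B, MAX picks H (highest: -22).
At H, MIN picks AA (lowest: -22).
At AA, MAX picks t34 (highest: -22).
Terminal value -22.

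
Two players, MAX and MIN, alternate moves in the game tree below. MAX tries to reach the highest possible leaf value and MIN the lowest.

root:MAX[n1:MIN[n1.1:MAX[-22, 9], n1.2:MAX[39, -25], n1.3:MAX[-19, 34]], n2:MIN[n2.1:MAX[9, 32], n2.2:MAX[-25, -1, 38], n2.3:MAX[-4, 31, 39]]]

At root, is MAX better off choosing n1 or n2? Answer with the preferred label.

n2

n1.1 (MAX): max(-22, 9) = 9
n1.2 (MAX): max(39, -25) = 39
n1.3 (MAX): max(-19, 34) = 34
n1 (MIN): min(9, 39, 34) = 9
n2.1 (MAX): max(9, 32) = 32
n2.2 (MAX): max(-25, -1, 38) = 38
n2.3 (MAX): max(-4, 31, 39) = 39
n2 (MIN): min(32, 38, 39) = 32
MAX prefers the higher value; n1=9, n2=32. n2 is better since 32 > 9.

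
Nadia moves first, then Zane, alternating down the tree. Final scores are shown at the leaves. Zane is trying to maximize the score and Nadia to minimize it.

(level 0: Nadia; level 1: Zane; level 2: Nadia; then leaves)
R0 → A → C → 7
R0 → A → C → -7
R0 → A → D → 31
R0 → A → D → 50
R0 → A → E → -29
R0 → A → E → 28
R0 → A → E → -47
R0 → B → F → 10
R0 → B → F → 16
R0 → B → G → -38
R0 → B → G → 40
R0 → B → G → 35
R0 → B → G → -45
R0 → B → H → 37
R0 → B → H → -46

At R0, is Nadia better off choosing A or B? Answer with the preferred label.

B

C (Nadia): min(7, -7) = -7
D (Nadia): min(31, 50) = 31
E (Nadia): min(-29, 28, -47) = -47
A (Zane): max(-7, 31, -47) = 31
F (Nadia): min(10, 16) = 10
G (Nadia): min(-38, 40, 35, -45) = -45
H (Nadia): min(37, -46) = -46
B (Zane): max(10, -45, -46) = 10
Nadia prefers the lower value; A=31, B=10. B is better since 10 < 31.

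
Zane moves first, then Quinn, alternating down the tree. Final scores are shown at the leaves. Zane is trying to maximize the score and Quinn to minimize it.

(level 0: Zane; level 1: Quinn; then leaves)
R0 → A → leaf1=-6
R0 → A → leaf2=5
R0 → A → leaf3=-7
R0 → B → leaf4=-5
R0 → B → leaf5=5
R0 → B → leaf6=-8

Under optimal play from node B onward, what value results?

-8

B (Quinn): min(-5, 5, -8) = -8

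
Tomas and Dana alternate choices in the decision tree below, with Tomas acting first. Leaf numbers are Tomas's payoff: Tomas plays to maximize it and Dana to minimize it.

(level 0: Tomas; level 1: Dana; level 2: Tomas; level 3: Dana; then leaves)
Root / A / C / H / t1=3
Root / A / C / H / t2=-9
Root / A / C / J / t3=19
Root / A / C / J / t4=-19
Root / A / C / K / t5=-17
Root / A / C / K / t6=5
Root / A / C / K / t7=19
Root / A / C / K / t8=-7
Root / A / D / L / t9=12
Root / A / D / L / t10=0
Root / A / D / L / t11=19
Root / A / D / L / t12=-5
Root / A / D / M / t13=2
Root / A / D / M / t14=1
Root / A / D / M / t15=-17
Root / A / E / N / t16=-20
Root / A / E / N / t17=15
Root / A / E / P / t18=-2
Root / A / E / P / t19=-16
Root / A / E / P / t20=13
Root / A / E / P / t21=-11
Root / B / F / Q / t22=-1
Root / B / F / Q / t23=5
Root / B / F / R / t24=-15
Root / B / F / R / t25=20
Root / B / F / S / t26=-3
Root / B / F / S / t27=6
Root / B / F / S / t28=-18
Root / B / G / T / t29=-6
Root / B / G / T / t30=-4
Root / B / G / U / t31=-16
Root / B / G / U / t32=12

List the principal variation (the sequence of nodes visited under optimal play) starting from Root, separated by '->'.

H (Dana): min(3, -9) = -9
J (Dana): min(19, -19) = -19
K (Dana): min(-17, 5, 19, -7) = -17
C (Tomas): max(-9, -19, -17) = -9
L (Dana): min(12, 0, 19, -5) = -5
M (Dana): min(2, 1, -17) = -17
D (Tomas): max(-5, -17) = -5
N (Dana): min(-20, 15) = -20
P (Dana): min(-2, -16, 13, -11) = -16
E (Tomas): max(-20, -16) = -16
A (Dana): min(-9, -5, -16) = -16
Q (Dana): min(-1, 5) = -1
R (Dana): min(-15, 20) = -15
S (Dana): min(-3, 6, -18) = -18
F (Tomas): max(-1, -15, -18) = -1
T (Dana): min(-6, -4) = -6
U (Dana): min(-16, 12) = -16
G (Tomas): max(-6, -16) = -6
B (Dana): min(-1, -6) = -6
Root (Tomas): max(-16, -6) = -6
At Root, Tomas picks B (highest: -6).
At B, Dana picks G (lowest: -6).
At G, Tomas picks T (highest: -6).
At T, Dana picks t29 (lowest: -6).
Terminal value -6.

Root -> B -> G -> T -> t29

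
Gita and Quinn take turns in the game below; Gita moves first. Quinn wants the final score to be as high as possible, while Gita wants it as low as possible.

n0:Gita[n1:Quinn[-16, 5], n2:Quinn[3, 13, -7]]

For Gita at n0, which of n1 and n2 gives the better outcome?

n1 (Quinn): max(-16, 5) = 5
n2 (Quinn): max(3, 13, -7) = 13
Gita prefers the lower value; n1=5, n2=13. n1 is better since 5 < 13.

n1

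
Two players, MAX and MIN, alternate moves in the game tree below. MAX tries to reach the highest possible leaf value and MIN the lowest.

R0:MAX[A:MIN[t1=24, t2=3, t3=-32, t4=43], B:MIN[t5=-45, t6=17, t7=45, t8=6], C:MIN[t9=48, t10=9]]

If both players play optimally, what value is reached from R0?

A (MIN): min(24, 3, -32, 43) = -32
B (MIN): min(-45, 17, 45, 6) = -45
C (MIN): min(48, 9) = 9
R0 (MAX): max(-32, -45, 9) = 9

9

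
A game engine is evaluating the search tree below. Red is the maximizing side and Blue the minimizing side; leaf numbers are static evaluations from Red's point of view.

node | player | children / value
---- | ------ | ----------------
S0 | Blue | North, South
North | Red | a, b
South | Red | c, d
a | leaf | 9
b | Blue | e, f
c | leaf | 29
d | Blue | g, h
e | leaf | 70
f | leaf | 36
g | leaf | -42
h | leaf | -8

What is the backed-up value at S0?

29

b (Blue): min(70, 36) = 36
North (Red): max(9, 36) = 36
d (Blue): min(-42, -8) = -42
South (Red): max(29, -42) = 29
S0 (Blue): min(36, 29) = 29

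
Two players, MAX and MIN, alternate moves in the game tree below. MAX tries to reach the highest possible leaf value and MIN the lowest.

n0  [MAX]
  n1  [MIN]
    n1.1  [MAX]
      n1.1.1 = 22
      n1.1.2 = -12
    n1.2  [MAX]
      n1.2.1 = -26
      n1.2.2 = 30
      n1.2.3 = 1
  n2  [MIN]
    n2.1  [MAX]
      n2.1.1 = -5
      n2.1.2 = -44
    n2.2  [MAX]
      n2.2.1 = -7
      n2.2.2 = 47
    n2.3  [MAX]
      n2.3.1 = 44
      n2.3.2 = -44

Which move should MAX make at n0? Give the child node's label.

n1

n1.1 (MAX): max(22, -12) = 22
n1.2 (MAX): max(-26, 30, 1) = 30
n1 (MIN): min(22, 30) = 22
n2.1 (MAX): max(-5, -44) = -5
n2.2 (MAX): max(-7, 47) = 47
n2.3 (MAX): max(44, -44) = 44
n2 (MIN): min(-5, 47, 44) = -5
n0 (MAX): max(22, -5) = 22
MAX at n0 wants the highest of {n1=22, n2=-5}, so chooses n1.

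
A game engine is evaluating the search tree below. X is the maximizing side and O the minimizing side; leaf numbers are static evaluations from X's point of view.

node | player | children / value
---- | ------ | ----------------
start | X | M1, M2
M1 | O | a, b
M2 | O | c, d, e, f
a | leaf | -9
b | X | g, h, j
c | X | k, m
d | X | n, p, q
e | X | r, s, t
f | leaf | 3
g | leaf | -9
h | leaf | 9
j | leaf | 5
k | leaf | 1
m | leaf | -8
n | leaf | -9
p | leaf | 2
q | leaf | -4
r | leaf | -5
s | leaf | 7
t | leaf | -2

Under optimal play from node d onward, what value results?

d (X): max(-9, 2, -4) = 2

2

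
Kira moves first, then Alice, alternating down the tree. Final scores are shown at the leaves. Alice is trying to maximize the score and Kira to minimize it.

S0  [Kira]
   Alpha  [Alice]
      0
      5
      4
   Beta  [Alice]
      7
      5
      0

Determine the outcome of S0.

Alpha (Alice): max(0, 5, 4) = 5
Beta (Alice): max(7, 5, 0) = 7
S0 (Kira): min(5, 7) = 5

5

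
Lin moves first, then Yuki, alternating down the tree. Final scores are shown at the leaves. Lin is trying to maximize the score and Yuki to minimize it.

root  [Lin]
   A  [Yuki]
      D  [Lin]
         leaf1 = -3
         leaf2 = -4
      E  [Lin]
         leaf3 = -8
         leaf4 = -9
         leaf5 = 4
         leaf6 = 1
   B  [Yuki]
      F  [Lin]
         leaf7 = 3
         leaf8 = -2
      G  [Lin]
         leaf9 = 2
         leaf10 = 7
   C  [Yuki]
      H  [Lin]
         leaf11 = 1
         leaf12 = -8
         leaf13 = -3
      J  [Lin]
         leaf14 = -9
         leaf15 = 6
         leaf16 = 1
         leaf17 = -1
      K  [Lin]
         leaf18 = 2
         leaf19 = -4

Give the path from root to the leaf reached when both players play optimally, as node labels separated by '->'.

root -> B -> F -> leaf7

D (Lin): max(-3, -4) = -3
E (Lin): max(-8, -9, 4, 1) = 4
A (Yuki): min(-3, 4) = -3
F (Lin): max(3, -2) = 3
G (Lin): max(2, 7) = 7
B (Yuki): min(3, 7) = 3
H (Lin): max(1, -8, -3) = 1
J (Lin): max(-9, 6, 1, -1) = 6
K (Lin): max(2, -4) = 2
C (Yuki): min(1, 6, 2) = 1
root (Lin): max(-3, 3, 1) = 3
At root, Lin picks B (highest: 3).
At B, Yuki picks F (lowest: 3).
At F, Lin picks leaf7 (highest: 3).
Terminal value 3.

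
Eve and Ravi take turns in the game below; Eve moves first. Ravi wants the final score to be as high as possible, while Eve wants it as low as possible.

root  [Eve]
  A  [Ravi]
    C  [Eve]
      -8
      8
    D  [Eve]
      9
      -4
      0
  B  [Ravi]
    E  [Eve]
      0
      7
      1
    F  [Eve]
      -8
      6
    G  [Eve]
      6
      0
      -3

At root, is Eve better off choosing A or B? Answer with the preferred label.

A

C (Eve): min(-8, 8) = -8
D (Eve): min(9, -4, 0) = -4
A (Ravi): max(-8, -4) = -4
E (Eve): min(0, 7, 1) = 0
F (Eve): min(-8, 6) = -8
G (Eve): min(6, 0, -3) = -3
B (Ravi): max(0, -8, -3) = 0
Eve prefers the lower value; A=-4, B=0. A is better since -4 < 0.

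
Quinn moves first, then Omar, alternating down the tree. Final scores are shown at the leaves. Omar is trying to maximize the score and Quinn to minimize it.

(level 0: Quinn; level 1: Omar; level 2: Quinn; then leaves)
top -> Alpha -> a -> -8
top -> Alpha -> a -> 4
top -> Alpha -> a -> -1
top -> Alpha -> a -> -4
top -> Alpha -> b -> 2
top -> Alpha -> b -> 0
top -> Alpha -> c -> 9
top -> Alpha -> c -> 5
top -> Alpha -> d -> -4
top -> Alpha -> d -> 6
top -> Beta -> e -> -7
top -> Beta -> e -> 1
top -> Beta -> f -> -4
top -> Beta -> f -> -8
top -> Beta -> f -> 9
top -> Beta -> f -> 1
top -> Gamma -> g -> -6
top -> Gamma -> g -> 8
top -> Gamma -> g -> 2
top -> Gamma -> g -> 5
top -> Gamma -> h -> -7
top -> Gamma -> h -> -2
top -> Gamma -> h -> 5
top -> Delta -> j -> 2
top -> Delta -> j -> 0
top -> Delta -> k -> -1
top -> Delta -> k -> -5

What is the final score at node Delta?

0

j (Quinn): min(2, 0) = 0
k (Quinn): min(-1, -5) = -5
Delta (Omar): max(0, -5) = 0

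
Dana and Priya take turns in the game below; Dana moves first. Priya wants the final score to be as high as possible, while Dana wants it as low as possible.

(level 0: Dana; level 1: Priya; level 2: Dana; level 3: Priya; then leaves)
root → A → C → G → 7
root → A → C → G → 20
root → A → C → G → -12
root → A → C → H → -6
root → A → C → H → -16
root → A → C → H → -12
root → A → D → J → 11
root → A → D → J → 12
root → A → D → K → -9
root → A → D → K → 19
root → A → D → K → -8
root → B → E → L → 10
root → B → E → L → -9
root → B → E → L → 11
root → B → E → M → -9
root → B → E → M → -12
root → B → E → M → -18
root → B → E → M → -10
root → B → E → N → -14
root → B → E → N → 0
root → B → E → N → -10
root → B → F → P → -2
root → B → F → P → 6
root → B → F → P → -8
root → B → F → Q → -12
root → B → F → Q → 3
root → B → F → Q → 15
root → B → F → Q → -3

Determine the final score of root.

G (Priya): max(7, 20, -12) = 20
H (Priya): max(-6, -16, -12) = -6
C (Dana): min(20, -6) = -6
J (Priya): max(11, 12) = 12
K (Priya): max(-9, 19, -8) = 19
D (Dana): min(12, 19) = 12
A (Priya): max(-6, 12) = 12
L (Priya): max(10, -9, 11) = 11
M (Priya): max(-9, -12, -18, -10) = -9
N (Priya): max(-14, 0, -10) = 0
E (Dana): min(11, -9, 0) = -9
P (Priya): max(-2, 6, -8) = 6
Q (Priya): max(-12, 3, 15, -3) = 15
F (Dana): min(6, 15) = 6
B (Priya): max(-9, 6) = 6
root (Dana): min(12, 6) = 6

6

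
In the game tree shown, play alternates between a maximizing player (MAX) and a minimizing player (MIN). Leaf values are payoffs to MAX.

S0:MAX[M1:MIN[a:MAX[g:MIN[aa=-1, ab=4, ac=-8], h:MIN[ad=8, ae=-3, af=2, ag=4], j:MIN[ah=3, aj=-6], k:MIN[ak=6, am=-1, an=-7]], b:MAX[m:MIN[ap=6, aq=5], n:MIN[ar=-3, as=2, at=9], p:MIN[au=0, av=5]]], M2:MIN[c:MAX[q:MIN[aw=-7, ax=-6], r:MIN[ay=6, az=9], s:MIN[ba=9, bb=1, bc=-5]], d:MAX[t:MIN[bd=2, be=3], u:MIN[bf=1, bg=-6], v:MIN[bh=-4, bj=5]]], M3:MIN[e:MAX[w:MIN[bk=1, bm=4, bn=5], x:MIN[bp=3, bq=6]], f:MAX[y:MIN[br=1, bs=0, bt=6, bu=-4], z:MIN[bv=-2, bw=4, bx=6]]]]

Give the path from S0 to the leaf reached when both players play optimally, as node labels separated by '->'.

S0 -> M2 -> d -> t -> bd

g (MIN): min(-1, 4, -8) = -8
h (MIN): min(8, -3, 2, 4) = -3
j (MIN): min(3, -6) = -6
k (MIN): min(6, -1, -7) = -7
a (MAX): max(-8, -3, -6, -7) = -3
m (MIN): min(6, 5) = 5
n (MIN): min(-3, 2, 9) = -3
p (MIN): min(0, 5) = 0
b (MAX): max(5, -3, 0) = 5
M1 (MIN): min(-3, 5) = -3
q (MIN): min(-7, -6) = -7
r (MIN): min(6, 9) = 6
s (MIN): min(9, 1, -5) = -5
c (MAX): max(-7, 6, -5) = 6
t (MIN): min(2, 3) = 2
u (MIN): min(1, -6) = -6
v (MIN): min(-4, 5) = -4
d (MAX): max(2, -6, -4) = 2
M2 (MIN): min(6, 2) = 2
w (MIN): min(1, 4, 5) = 1
x (MIN): min(3, 6) = 3
e (MAX): max(1, 3) = 3
y (MIN): min(1, 0, 6, -4) = -4
z (MIN): min(-2, 4, 6) = -2
f (MAX): max(-4, -2) = -2
M3 (MIN): min(3, -2) = -2
S0 (MAX): max(-3, 2, -2) = 2
At S0, MAX picks M2 (highest: 2).
At M2, MIN picks d (lowest: 2).
At d, MAX picks t (highest: 2).
At t, MIN picks bd (lowest: 2).
Terminal value 2.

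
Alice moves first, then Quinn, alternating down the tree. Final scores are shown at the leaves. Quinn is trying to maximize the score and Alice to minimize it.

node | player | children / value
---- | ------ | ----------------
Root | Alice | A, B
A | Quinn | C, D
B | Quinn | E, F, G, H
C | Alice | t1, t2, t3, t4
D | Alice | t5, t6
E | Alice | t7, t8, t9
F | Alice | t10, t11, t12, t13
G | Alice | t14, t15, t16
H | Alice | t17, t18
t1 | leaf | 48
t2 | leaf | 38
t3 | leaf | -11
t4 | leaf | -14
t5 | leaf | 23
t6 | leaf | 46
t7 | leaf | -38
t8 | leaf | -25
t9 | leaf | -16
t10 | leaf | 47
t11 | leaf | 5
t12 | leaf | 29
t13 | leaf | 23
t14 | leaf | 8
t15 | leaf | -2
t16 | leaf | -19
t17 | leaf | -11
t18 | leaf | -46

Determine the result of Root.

C (Alice): min(48, 38, -11, -14) = -14
D (Alice): min(23, 46) = 23
A (Quinn): max(-14, 23) = 23
E (Alice): min(-38, -25, -16) = -38
F (Alice): min(47, 5, 29, 23) = 5
G (Alice): min(8, -2, -19) = -19
H (Alice): min(-11, -46) = -46
B (Quinn): max(-38, 5, -19, -46) = 5
Root (Alice): min(23, 5) = 5

5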